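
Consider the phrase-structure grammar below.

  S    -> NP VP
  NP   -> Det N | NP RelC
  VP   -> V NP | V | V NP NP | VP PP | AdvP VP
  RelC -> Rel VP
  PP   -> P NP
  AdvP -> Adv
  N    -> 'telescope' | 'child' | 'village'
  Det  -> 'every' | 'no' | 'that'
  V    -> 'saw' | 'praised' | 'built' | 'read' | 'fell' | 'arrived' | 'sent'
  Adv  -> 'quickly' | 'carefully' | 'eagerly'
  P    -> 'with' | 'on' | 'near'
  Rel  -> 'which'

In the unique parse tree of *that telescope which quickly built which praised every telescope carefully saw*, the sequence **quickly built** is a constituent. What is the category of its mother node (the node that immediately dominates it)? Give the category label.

RelC

[S [NP [NP [NP [Det that] [N telescope]] [RelC [Rel which] [VP [AdvP [Adv quickly]] [VP [V built]]]]] [RelC [Rel which] [VP [V praised] [NP [Det every] [N telescope]]]]] [VP [AdvP [Adv carefully]] [VP [V saw]]]]
The span 'quickly built' is the VP node built by VP → AdvP VP.
Its mother is the RelC built by RelC → Rel VP.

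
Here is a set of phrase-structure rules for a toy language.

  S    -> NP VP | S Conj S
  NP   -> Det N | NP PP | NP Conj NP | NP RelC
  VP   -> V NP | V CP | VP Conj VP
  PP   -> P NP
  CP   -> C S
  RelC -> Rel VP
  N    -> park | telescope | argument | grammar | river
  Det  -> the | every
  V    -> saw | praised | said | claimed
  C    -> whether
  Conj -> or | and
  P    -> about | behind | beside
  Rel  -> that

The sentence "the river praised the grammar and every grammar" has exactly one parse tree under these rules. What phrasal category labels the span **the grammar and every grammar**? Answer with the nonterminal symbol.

[S [NP [Det the] [N river]] [VP [V praised] [NP [NP [Det the] [N grammar]] [Conj and] [NP [Det every] [N grammar]]]]]
The span 'the grammar and every grammar' is the NP node built by NP → NP Conj NP.

NP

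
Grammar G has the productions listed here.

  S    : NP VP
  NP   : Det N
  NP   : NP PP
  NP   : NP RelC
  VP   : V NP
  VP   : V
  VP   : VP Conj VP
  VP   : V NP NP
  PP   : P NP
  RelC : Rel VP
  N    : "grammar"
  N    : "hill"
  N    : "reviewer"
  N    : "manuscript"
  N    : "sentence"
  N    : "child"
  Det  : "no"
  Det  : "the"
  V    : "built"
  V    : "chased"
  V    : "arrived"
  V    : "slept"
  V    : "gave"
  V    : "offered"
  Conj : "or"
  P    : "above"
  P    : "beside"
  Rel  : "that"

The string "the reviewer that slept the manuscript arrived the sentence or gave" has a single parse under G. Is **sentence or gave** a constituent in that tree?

[S [NP [NP [Det the] [N reviewer]] [RelC [Rel that] [VP [V slept] [NP [Det the] [N manuscript]]]]] [VP [VP [V arrived] [NP [Det the] [N sentence]]] [Conj or] [VP [V gave]]]]
The smallest constituent containing 'sentence or gave' is the VP spanning 'arrived the sentence or gave'; no single node in the tree dominates exactly the given words.

No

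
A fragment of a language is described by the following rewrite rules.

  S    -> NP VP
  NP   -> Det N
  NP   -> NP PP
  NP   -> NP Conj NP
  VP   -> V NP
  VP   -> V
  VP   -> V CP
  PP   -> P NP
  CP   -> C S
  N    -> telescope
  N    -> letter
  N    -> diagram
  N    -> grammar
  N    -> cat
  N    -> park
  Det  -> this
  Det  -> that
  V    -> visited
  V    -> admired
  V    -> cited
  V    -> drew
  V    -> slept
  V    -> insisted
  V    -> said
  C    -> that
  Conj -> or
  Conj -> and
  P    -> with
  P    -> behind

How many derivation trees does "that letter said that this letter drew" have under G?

1

[S [NP [Det that] [N letter]] [VP [V said] [CP [C that] [S [NP [Det this] [N letter]] [VP [V drew]]]]]]
No rule offers an alternative attachment or grouping for any span, so this is the only derivation.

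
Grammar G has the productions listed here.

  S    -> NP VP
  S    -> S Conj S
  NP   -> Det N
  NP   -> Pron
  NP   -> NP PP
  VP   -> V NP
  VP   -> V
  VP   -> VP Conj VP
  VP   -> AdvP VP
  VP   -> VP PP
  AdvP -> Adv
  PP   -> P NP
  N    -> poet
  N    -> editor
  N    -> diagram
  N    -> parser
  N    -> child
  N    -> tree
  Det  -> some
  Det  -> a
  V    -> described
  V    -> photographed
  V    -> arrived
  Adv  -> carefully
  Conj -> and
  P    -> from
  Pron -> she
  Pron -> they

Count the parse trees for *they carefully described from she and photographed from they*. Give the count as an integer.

Two of the 7 distinct bracketings:
[S [NP [Pron they]] [VP [VP [AdvP [Adv carefully]] [VP [VP [V described]] [PP [P from] [NP [Pron she]]]]] [Conj and] [VP [VP [V photographed]] [PP [P from] [NP [Pron they]]]]]]
[S [NP [Pron they]] [VP [VP [VP [AdvP [Adv carefully]] [VP [V described]]] [PP [P from] [NP [Pron she]]]] [Conj and] [VP [VP [V photographed]] [PP [P from] [NP [Pron they]]]]]]
The trees differ in how a recursive rule is bracketed over the same span.

7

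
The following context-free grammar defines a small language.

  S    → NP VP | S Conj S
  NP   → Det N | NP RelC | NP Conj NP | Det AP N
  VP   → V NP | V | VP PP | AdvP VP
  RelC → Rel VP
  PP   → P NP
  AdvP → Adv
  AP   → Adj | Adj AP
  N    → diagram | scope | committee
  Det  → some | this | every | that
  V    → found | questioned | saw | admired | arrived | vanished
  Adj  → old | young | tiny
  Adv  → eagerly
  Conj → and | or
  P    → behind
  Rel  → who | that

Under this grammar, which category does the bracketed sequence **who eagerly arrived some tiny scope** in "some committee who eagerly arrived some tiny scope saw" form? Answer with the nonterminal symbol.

S
  NP
    NP
      Det: some
      N: committee
    RelC
      Rel: who
      VP
        AdvP
          Adv: eagerly
        VP
          V: arrived
          NP
            Det: some
            AP
              Adj: tiny
            N: scope
  VP
    V: saw
The span 'who eagerly arrived some tiny scope' is the RelC node built by RelC → Rel VP.

RelC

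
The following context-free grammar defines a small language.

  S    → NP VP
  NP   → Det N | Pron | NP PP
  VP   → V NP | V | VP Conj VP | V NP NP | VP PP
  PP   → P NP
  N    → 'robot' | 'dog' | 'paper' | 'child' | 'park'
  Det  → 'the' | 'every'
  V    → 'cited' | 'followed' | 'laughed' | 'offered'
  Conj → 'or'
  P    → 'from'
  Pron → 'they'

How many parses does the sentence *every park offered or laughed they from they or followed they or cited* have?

12

Two of the 12 distinct bracketings:
[S [NP [Det every] [N park]] [VP [VP [V offered]] [Conj or] [VP [VP [V laughed] [NP [NP [Pron they]] [PP [P from] [NP [Pron they]]]]] [Conj or] [VP [VP [V followed] [NP [Pron they]]] [Conj or] [VP [V cited]]]]]]
[S [NP [Det every] [N park]] [VP [VP [V offered]] [Conj or] [VP [VP [VP [V laughed] [NP [Pron they]]] [PP [P from] [NP [Pron they]]]] [Conj or] [VP [VP [V followed] [NP [Pron they]]] [Conj or] [VP [V cited]]]]]]
The difference turns on whether NP → NP PP is used at the relevant span, versus an alternative expansion of NP.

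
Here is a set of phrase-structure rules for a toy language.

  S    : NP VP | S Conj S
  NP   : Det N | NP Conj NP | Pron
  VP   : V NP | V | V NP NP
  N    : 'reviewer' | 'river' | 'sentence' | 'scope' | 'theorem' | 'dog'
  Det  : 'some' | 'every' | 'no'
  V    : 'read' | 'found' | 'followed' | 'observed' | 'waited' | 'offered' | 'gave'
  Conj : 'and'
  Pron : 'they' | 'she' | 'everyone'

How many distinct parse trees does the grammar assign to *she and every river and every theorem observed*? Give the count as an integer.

The two bracketings:
[S [NP [NP [Pron she]] [Conj and] [NP [NP [Det every] [N river]] [Conj and] [NP [Det every] [N theorem]]]] [VP [V observed]]]
[S [NP [NP [NP [Pron she]] [Conj and] [NP [Det every] [N river]]] [Conj and] [NP [Det every] [N theorem]]] [VP [V observed]]]
The trees differ in how a recursive rule is bracketed over the same span.

2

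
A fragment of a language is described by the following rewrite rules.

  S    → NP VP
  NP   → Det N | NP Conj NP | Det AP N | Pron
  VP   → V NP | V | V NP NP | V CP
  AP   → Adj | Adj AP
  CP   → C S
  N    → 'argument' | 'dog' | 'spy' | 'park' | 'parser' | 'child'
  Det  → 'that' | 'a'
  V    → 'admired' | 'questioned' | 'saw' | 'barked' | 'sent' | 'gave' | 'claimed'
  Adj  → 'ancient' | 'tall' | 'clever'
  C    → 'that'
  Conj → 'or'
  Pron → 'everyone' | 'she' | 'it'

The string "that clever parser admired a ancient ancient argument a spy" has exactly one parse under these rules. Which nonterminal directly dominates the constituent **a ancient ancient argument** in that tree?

S
  NP
    Det: that
    AP
      Adj: clever
    N: parser
  VP
    V: admired
    NP
      Det: a
      AP
        Adj: ancient
        AP
          Adj: ancient
      N: argument
    NP
      Det: a
      N: spy
The span 'a ancient ancient argument' is the NP node built by NP → Det AP N.
Its mother is the VP built by VP → V NP NP.

VP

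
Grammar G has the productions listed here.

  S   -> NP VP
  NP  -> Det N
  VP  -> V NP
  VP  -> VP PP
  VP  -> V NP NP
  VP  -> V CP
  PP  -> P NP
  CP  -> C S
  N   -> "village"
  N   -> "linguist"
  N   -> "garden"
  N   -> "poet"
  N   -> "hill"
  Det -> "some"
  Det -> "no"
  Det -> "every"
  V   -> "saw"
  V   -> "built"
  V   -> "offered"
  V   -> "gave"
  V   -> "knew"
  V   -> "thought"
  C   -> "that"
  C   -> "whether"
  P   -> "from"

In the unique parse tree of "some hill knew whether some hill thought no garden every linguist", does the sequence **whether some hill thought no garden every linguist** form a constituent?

[S [NP [Det some] [N hill]] [VP [V knew] [CP [C whether] [S [NP [Det some] [N hill]] [VP [V thought] [NP [Det no] [N garden]] [NP [Det every] [N linguist]]]]]]]
The words 'whether some hill thought no garden every linguist' are exhaustively dominated by a single CP node (built by CP → C S), so they form a constituent.

Yes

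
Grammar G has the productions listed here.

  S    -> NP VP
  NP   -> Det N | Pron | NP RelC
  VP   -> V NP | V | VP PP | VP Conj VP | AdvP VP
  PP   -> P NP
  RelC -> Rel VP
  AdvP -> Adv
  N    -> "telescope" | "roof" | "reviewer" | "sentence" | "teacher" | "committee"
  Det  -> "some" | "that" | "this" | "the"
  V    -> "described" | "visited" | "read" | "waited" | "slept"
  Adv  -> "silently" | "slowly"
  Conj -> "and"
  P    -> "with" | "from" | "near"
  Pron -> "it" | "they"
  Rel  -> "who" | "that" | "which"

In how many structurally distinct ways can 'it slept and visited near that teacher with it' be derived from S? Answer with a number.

3

Two of the 3 distinct bracketings:
[S [NP [Pron it]] [VP [VP [VP [VP [V slept]] [Conj and] [VP [V visited]]] [PP [P near] [NP [Det that] [N teacher]]]] [PP [P with] [NP [Pron it]]]]]
[S [NP [Pron it]] [VP [VP [VP [V slept]] [Conj and] [VP [VP [V visited]] [PP [P near] [NP [Det that] [N teacher]]]]] [PP [P with] [NP [Pron it]]]]]
The trees differ in how a recursive rule is bracketed over the same span.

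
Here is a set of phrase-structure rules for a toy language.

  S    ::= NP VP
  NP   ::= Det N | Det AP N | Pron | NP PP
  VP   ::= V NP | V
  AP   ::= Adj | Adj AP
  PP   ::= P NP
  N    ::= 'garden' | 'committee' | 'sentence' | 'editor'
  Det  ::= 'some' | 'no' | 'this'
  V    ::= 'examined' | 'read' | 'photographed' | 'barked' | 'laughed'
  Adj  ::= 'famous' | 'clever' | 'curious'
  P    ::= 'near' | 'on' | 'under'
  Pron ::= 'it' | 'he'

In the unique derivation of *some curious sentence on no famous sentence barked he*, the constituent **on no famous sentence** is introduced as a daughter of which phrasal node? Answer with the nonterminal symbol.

S
  NP
    NP
      Det: some
      AP
        Adj: curious
      N: sentence
    PP
      P: on
      NP
        Det: no
        AP
          Adj: famous
        N: sentence
  VP
    V: barked
    NP
      Pron: he
The span 'on no famous sentence' is the PP node built by PP → P NP.
Its mother is the NP built by NP → NP PP.

NP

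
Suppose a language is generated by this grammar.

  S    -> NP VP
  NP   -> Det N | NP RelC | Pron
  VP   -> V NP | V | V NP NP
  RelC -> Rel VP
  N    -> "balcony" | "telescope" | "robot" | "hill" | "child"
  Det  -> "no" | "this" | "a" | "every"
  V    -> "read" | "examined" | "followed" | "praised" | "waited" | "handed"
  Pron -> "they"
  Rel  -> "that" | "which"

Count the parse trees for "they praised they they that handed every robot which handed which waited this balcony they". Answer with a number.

Two of the 4 distinct bracketings:
[S [NP [Pron they]] [VP [V praised] [NP [Pron they]] [NP [NP [Pron they]] [RelC [Rel that] [VP [V handed] [NP [NP [NP [Det every] [N robot]] [RelC [Rel which] [VP [V handed]]]] [RelC [Rel which] [VP [V waited] [NP [Det this] [N balcony]] [NP [Pron they]]]]]]]]]]
[S [NP [Pron they]] [VP [V praised] [NP [Pron they]] [NP [NP [Pron they]] [RelC [Rel that] [VP [V handed] [NP [NP [NP [Det every] [N robot]] [RelC [Rel which] [VP [V handed]]]] [RelC [Rel which] [VP [V waited] [NP [Det this] [N balcony]]]]] [NP [Pron they]]]]]]]
The trees differ in how a recursive rule is bracketed over the same span.

4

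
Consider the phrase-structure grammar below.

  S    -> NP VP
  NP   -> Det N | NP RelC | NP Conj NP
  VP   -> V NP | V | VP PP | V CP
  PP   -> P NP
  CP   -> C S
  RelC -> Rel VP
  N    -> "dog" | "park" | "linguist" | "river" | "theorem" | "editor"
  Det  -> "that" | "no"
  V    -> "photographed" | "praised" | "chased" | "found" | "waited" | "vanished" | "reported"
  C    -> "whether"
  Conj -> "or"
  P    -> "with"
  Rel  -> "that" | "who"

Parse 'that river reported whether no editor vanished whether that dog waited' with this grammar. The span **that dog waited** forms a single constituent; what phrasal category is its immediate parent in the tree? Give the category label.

[S [NP [Det that] [N river]] [VP [V reported] [CP [C whether] [S [NP [Det no] [N editor]] [VP [V vanished] [CP [C whether] [S [NP [Det that] [N dog]] [VP [V waited]]]]]]]]]
The span 'that dog waited' is the S node built by S → NP VP.
Its mother is the CP built by CP → C S.

CP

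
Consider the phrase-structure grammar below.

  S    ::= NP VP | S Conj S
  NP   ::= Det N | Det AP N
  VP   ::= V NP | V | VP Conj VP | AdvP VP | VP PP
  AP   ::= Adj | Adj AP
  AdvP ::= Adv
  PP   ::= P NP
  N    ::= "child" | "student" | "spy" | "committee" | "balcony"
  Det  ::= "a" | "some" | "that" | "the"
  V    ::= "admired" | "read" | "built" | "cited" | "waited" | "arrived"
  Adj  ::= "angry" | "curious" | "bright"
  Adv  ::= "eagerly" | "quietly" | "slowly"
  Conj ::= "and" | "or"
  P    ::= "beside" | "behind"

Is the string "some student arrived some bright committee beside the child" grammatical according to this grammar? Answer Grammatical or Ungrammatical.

[S [NP [Det some] [N student]] [VP [VP [V arrived] [NP [Det some] [AP [Adj bright]] [N committee]]] [PP [P beside] [NP [Det the] [N child]]]]]
Each bracket corresponds to one application of a listed rule, so the string is derivable from S.

Grammatical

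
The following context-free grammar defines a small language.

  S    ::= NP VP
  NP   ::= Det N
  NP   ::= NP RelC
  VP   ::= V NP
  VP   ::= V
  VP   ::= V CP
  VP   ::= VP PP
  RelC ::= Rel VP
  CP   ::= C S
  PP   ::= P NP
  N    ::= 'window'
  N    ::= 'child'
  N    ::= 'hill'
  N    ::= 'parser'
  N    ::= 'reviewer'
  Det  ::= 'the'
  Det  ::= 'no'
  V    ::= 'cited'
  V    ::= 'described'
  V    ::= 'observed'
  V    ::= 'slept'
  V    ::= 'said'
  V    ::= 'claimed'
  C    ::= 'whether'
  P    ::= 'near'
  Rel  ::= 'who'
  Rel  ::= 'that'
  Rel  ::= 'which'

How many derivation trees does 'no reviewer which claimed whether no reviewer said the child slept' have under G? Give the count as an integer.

[S [NP [NP [Det no] [N reviewer]] [RelC [Rel which] [VP [V claimed] [CP [C whether] [S [NP [Det no] [N reviewer]] [VP [V said] [NP [Det the] [N child]]]]]]]] [VP [V slept]]]
No rule offers an alternative attachment or grouping for any span, so this is the only derivation.

1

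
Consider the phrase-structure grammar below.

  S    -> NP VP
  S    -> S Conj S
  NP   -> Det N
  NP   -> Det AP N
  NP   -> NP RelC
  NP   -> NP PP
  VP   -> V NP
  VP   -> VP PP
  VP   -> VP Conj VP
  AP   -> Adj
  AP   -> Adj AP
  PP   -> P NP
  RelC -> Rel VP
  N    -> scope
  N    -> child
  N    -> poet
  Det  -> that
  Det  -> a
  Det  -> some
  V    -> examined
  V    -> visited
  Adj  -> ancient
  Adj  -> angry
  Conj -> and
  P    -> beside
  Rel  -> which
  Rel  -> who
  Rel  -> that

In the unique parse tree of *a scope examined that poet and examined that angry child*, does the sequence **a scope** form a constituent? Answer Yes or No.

[S [NP [Det a] [N scope]] [VP [VP [V examined] [NP [Det that] [N poet]]] [Conj and] [VP [V examined] [NP [Det that] [AP [Adj angry]] [N child]]]]]
The words 'a scope' are exhaustively dominated by a single NP node (built by NP → Det N), so they form a constituent.

Yes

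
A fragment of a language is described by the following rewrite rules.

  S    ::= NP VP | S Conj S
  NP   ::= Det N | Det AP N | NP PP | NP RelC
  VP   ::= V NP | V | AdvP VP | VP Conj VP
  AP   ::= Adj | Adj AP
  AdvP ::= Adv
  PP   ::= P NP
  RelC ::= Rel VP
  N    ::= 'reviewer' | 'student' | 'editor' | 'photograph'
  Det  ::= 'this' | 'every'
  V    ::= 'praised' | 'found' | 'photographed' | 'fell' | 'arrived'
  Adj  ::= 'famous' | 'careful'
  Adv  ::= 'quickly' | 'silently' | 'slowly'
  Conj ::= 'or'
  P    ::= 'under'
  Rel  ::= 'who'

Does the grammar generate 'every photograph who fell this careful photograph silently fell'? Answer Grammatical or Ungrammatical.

Grammatical

[S [NP [NP [Det every] [N photograph]] [RelC [Rel who] [VP [V fell] [NP [Det this] [AP [Adj careful]] [N photograph]]]]] [VP [AdvP [Adv silently]] [VP [V fell]]]]
Every word is introduced by a lexical rule and the phrasal rules combine the resulting categories into a single S.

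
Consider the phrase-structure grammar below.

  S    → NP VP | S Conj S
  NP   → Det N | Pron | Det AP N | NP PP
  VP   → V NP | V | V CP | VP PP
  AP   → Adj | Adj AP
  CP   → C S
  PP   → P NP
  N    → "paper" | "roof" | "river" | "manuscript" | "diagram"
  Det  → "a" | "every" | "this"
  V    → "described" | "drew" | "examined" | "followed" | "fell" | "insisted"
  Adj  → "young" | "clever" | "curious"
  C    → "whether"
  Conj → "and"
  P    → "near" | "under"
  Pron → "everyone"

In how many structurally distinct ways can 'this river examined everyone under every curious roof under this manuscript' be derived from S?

5

Two of the 5 distinct bracketings:
[S [NP [Det this] [N river]] [VP [V examined] [NP [NP [Pron everyone]] [PP [P under] [NP [NP [Det every] [AP [Adj curious]] [N roof]] [PP [P under] [NP [Det this] [N manuscript]]]]]]]]
[S [NP [Det this] [N river]] [VP [V examined] [NP [NP [NP [Pron everyone]] [PP [P under] [NP [Det every] [AP [Adj curious]] [N roof]]]] [PP [P under] [NP [Det this] [N manuscript]]]]]]
The trees differ in how a recursive rule is bracketed over the same span.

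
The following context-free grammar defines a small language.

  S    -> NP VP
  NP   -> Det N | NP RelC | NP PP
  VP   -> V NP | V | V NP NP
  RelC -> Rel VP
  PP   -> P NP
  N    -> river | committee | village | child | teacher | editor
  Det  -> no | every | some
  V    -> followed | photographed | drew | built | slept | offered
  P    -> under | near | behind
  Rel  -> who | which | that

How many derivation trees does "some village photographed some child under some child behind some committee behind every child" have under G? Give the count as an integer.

5

Two of the 5 distinct bracketings:
[S [NP [Det some] [N village]] [VP [V photographed] [NP [NP [Det some] [N child]] [PP [P under] [NP [NP [Det some] [N child]] [PP [P behind] [NP [NP [Det some] [N committee]] [PP [P behind] [NP [Det every] [N child]]]]]]]]]]
[S [NP [Det some] [N village]] [VP [V photographed] [NP [NP [Det some] [N child]] [PP [P under] [NP [NP [NP [Det some] [N child]] [PP [P behind] [NP [Det some] [N committee]]]] [PP [P behind] [NP [Det every] [N child]]]]]]]]
The trees differ in how a recursive rule is bracketed over the same span.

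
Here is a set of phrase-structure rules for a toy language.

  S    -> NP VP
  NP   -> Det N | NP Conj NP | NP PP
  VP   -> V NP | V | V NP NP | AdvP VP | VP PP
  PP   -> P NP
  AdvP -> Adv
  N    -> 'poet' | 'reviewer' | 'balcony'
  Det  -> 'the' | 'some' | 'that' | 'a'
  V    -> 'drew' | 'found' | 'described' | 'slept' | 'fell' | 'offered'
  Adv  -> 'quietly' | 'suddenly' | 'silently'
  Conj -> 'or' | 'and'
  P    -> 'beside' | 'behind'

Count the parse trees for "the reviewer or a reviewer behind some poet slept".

2

The two bracketings:
[S [NP [NP [Det the] [N reviewer]] [Conj or] [NP [NP [Det a] [N reviewer]] [PP [P behind] [NP [Det some] [N poet]]]]] [VP [V slept]]]
[S [NP [NP [NP [Det the] [N reviewer]] [Conj or] [NP [Det a] [N reviewer]]] [PP [P behind] [NP [Det some] [N poet]]]] [VP [V slept]]]
The trees differ in how a recursive rule is bracketed over the same span.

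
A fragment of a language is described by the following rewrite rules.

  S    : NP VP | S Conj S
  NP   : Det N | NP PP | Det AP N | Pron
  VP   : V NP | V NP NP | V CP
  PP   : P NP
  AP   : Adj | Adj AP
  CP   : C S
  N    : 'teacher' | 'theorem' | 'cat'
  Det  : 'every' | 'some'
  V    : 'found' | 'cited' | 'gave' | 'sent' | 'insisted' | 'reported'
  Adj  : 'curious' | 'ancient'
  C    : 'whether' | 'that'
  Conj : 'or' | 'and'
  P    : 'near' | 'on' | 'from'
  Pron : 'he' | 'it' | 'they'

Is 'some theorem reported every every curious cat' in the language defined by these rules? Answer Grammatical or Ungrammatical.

Ungrammatical

A Det word can never sit immediately before a Det word in any string this grammar generates, so the substring 'every every' rules out a derivation.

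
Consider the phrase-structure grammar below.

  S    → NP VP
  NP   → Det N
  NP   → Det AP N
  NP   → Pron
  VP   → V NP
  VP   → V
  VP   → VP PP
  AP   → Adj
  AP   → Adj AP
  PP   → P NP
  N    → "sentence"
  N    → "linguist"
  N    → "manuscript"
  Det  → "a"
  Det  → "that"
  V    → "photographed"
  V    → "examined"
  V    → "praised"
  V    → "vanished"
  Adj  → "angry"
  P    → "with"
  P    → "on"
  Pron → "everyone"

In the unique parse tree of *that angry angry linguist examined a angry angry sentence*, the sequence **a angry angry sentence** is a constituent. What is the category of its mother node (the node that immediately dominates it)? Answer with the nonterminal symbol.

[S [NP [Det that] [AP [Adj angry] [AP [Adj angry]]] [N linguist]] [VP [V examined] [NP [Det a] [AP [Adj angry] [AP [Adj angry]]] [N sentence]]]]
The span 'a angry angry sentence' is the NP node built by NP → Det AP N.
Its mother is the VP built by VP → V NP.

VP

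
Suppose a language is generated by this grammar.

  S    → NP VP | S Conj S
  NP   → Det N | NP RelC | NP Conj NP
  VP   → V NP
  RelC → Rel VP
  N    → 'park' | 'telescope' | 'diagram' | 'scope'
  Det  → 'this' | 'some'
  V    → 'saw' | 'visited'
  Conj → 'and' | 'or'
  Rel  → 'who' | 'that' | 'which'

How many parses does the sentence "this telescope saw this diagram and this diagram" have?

1

[S [NP [Det this] [N telescope]] [VP [V saw] [NP [NP [Det this] [N diagram]] [Conj and] [NP [Det this] [N diagram]]]]]
No rule offers an alternative attachment or grouping for any span, so this is the only derivation.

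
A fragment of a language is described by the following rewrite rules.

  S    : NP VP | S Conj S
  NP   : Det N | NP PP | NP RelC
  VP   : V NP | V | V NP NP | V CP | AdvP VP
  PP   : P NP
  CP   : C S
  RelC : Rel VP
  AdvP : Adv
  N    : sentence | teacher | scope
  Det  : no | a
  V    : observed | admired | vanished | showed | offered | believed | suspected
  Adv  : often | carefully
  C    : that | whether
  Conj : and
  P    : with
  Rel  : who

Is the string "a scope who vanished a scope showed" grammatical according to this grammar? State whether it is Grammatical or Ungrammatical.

Grammatical

S
  NP
    NP
      Det: a
      N: scope
    RelC
      Rel: who
      VP
        V: vanished
        NP
          Det: a
          N: scope
  VP
    V: showed
The bracketing above is licensed at every node by one of the given productions, with S at the root.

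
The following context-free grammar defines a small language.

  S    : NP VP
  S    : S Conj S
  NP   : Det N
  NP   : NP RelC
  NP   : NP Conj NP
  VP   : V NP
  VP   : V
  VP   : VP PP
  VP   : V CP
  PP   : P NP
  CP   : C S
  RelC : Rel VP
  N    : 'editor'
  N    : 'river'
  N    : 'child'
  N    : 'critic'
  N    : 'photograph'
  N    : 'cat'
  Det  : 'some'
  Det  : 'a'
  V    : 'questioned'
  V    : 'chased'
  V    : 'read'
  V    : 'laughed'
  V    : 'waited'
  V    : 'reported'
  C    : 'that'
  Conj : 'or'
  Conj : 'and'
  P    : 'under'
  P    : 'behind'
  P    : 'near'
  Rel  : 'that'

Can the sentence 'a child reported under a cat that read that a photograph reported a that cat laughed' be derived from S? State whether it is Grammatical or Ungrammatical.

A Det word can never sit immediately before a C/Rel word in any string this grammar generates, so the substring 'a that' rules out a derivation.

Ungrammatical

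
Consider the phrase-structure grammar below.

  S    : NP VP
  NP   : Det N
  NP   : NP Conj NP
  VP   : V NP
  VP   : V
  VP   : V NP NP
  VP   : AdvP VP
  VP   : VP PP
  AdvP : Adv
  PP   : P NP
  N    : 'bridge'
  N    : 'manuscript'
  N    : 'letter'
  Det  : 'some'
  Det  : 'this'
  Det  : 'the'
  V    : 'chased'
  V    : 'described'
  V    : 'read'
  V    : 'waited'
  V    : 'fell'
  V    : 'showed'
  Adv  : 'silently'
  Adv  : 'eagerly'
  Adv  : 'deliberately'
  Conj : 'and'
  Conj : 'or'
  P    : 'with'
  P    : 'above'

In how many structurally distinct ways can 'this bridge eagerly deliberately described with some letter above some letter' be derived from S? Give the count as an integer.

6

Two of the 6 distinct bracketings:
[S [NP [Det this] [N bridge]] [VP [AdvP [Adv eagerly]] [VP [AdvP [Adv deliberately]] [VP [VP [VP [V described]] [PP [P with] [NP [Det some] [N letter]]]] [PP [P above] [NP [Det some] [N letter]]]]]]]
[S [NP [Det this] [N bridge]] [VP [AdvP [Adv eagerly]] [VP [VP [AdvP [Adv deliberately]] [VP [VP [V described]] [PP [P with] [NP [Det some] [N letter]]]]] [PP [P above] [NP [Det some] [N letter]]]]]]
The trees differ in how a recursive rule is bracketed over the same span.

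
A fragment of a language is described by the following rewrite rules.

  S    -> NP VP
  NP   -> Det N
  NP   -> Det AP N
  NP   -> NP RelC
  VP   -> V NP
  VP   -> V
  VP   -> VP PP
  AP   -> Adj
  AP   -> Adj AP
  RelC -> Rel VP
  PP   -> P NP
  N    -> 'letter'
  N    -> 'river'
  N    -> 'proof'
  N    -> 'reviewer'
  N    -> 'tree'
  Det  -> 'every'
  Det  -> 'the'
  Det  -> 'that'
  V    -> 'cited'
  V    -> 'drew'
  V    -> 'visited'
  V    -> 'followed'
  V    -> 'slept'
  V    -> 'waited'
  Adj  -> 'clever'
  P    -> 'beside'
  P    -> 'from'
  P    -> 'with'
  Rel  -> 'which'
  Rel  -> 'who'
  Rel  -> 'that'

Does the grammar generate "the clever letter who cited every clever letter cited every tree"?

Grammatical

[S [NP [NP [Det the] [AP [Adj clever]] [N letter]] [RelC [Rel who] [VP [V cited] [NP [Det every] [AP [Adj clever]] [N letter]]]]] [VP [V cited] [NP [Det every] [N tree]]]]
Each bracket corresponds to one application of a listed rule, so the string is derivable from S.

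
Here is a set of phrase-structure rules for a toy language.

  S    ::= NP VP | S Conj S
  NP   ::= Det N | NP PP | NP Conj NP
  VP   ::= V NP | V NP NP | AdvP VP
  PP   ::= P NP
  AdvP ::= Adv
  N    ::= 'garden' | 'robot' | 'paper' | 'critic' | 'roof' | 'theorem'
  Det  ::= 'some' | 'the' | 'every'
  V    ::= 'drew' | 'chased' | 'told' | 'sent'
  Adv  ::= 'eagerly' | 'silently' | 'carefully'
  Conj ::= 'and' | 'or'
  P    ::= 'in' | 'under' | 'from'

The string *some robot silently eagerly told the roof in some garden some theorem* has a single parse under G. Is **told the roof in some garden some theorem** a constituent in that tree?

Yes

[S [NP [Det some] [N robot]] [VP [AdvP [Adv silently]] [VP [AdvP [Adv eagerly]] [VP [V told] [NP [NP [Det the] [N roof]] [PP [P in] [NP [Det some] [N garden]]]] [NP [Det some] [N theorem]]]]]]
The words 'told the roof in some garden some theorem' are exhaustively dominated by a single VP node (built by VP → V NP NP), so they form a constituent.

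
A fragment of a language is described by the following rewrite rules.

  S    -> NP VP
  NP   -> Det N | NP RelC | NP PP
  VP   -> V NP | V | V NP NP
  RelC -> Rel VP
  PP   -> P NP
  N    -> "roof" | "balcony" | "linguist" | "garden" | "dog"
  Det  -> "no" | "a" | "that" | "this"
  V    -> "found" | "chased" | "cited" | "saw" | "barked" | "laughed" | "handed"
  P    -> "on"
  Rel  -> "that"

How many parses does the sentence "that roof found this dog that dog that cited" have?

1

[S [NP [Det that] [N roof]] [VP [V found] [NP [Det this] [N dog]] [NP [NP [Det that] [N dog]] [RelC [Rel that] [VP [V cited]]]]]]
No rule offers an alternative attachment or grouping for any span, so this is the only derivation.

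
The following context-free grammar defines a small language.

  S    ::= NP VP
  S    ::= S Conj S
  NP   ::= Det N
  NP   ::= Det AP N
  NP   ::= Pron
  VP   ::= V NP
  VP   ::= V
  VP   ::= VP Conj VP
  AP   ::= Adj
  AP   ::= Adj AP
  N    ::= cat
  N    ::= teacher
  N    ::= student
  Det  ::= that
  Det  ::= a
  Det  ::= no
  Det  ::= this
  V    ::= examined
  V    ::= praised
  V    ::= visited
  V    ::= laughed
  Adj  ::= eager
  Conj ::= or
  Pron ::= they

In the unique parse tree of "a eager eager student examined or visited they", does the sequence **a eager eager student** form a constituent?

Yes

[S [NP [Det a] [AP [Adj eager] [AP [Adj eager]]] [N student]] [VP [VP [V examined]] [Conj or] [VP [V visited] [NP [Pron they]]]]]
The words 'a eager eager student' are exhaustively dominated by a single NP node (built by NP → Det AP N), so they form a constituent.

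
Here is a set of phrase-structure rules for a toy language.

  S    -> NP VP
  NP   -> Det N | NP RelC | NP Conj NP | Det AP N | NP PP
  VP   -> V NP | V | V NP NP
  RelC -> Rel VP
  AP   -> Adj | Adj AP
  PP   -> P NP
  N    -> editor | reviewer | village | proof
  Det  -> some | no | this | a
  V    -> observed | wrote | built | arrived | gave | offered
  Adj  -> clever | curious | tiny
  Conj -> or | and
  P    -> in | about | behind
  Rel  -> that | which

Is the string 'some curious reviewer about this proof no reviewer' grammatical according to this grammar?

For S → NP VP, every NP-prefix leaves a non-VP remainder: after 'some curious reviewer' the remainder is not a VP; after 'some curious reviewer about this proof' the remainder is not a VP.

Ungrammatical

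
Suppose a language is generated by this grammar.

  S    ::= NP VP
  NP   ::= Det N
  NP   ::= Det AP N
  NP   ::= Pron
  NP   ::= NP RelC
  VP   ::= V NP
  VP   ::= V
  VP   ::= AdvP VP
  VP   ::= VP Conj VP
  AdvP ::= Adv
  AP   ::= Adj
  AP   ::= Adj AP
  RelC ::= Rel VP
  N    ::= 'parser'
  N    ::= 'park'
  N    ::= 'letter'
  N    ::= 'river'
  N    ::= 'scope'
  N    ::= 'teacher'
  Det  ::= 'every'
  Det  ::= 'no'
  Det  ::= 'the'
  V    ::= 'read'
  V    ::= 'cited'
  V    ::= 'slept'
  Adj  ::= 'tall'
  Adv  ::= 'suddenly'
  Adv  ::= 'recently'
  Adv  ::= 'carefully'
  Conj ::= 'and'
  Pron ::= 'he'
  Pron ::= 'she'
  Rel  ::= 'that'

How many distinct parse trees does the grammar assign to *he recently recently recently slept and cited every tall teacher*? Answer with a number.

4

Two of the 4 distinct bracketings:
[S [NP [Pron he]] [VP [AdvP [Adv recently]] [VP [AdvP [Adv recently]] [VP [AdvP [Adv recently]] [VP [VP [V slept]] [Conj and] [VP [V cited] [NP [Det every] [AP [Adj tall]] [N teacher]]]]]]]]
[S [NP [Pron he]] [VP [AdvP [Adv recently]] [VP [AdvP [Adv recently]] [VP [VP [AdvP [Adv recently]] [VP [V slept]]] [Conj and] [VP [V cited] [NP [Det every] [AP [Adj tall]] [N teacher]]]]]]]
The trees differ in how a recursive rule is bracketed over the same span.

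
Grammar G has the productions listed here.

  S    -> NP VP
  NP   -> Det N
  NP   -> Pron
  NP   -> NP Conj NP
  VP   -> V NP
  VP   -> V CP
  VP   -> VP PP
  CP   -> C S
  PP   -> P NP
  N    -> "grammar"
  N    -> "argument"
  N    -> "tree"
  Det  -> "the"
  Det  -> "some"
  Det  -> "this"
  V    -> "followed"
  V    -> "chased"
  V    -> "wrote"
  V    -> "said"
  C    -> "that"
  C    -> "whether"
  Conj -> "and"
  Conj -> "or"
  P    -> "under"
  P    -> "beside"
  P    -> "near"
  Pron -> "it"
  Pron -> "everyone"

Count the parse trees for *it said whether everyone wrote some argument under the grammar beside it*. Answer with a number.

Two of the 3 distinct bracketings:
[S [NP [Pron it]] [VP [V said] [CP [C whether] [S [NP [Pron everyone]] [VP [VP [VP [V wrote] [NP [Det some] [N argument]]] [PP [P under] [NP [Det the] [N grammar]]]] [PP [P beside] [NP [Pron it]]]]]]]]
[S [NP [Pron it]] [VP [VP [V said] [CP [C whether] [S [NP [Pron everyone]] [VP [VP [V wrote] [NP [Det some] [N argument]]] [PP [P under] [NP [Det the] [N grammar]]]]]]] [PP [P beside] [NP [Pron it]]]]]
The trees differ in how a recursive rule is bracketed over the same span.

3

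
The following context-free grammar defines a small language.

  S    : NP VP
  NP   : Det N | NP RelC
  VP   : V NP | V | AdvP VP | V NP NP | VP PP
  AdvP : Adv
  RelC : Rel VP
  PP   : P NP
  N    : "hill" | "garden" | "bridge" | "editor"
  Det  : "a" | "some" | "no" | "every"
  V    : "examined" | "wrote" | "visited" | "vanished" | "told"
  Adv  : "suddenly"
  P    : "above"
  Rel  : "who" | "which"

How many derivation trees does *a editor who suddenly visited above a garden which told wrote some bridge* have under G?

Two of the 4 distinct bracketings:
[S [NP [NP [Det a] [N editor]] [RelC [Rel who] [VP [AdvP [Adv suddenly]] [VP [VP [V visited]] [PP [P above] [NP [NP [Det a] [N garden]] [RelC [Rel which] [VP [V told]]]]]]]]] [VP [V wrote] [NP [Det some] [N bridge]]]]
[S [NP [NP [Det a] [N editor]] [RelC [Rel who] [VP [VP [AdvP [Adv suddenly]] [VP [V visited]]] [PP [P above] [NP [NP [Det a] [N garden]] [RelC [Rel which] [VP [V told]]]]]]]] [VP [V wrote] [NP [Det some] [N bridge]]]]
The trees differ in how a recursive rule is bracketed over the same span.

4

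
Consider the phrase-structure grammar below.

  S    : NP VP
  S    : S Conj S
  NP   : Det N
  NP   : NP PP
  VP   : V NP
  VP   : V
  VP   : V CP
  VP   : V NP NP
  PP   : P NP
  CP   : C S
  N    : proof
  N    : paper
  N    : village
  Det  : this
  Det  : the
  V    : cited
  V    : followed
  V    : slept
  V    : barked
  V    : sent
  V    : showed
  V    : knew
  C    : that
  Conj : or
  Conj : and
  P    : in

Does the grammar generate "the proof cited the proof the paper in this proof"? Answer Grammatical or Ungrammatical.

[S [NP [Det the] [N proof]] [VP [V cited] [NP [Det the] [N proof]] [NP [NP [Det the] [N paper]] [PP [P in] [NP [Det this] [N proof]]]]]]
Each bracket corresponds to one application of a listed rule, so the string is derivable from S.

Grammatical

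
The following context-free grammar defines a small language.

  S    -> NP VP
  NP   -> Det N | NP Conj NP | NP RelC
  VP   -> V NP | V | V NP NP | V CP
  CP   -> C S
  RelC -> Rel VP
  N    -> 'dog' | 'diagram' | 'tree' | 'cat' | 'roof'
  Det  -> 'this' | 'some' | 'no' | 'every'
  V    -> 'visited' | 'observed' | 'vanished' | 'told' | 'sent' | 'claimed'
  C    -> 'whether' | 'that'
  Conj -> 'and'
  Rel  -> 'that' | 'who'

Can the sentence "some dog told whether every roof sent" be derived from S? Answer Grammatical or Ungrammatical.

[S [NP [Det some] [N dog]] [VP [V told] [CP [C whether] [S [NP [Det every] [N roof]] [VP [V sent]]]]]]
Every word is introduced by a lexical rule and the phrasal rules combine the resulting categories into a single S.

Grammatical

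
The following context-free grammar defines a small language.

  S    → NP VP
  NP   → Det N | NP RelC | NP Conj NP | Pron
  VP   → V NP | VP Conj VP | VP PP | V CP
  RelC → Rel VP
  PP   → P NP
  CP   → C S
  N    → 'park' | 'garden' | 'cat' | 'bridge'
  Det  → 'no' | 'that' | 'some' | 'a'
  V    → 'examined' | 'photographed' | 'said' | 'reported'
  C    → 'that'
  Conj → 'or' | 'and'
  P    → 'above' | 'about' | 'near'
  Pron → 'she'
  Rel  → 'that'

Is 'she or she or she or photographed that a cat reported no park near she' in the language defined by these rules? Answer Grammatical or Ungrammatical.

For S → NP VP, every NP-prefix leaves a non-VP remainder: after 'she' the remainder is not a VP; after 'she or she' the remainder is not a VP; after 'she or she or she' the remainder is not a VP.

Ungrammatical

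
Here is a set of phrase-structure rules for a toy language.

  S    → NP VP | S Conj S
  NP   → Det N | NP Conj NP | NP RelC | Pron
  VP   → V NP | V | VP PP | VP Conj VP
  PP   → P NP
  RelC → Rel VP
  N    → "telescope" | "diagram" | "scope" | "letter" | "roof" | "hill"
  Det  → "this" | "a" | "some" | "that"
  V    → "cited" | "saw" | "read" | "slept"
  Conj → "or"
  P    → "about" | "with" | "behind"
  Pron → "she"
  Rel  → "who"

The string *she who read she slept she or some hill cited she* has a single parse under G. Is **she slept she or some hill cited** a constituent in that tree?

[S [S [NP [NP [Pron she]] [RelC [Rel who] [VP [V read] [NP [Pron she]]]]] [VP [V slept] [NP [Pron she]]]] [Conj or] [S [NP [Det some] [N hill]] [VP [V cited] [NP [Pron she]]]]]
The smallest constituent containing 'she slept she or some hill cited' is the S spanning 'she who read she slept she or some hill cited she'; no single node in the tree dominates exactly the given words.

No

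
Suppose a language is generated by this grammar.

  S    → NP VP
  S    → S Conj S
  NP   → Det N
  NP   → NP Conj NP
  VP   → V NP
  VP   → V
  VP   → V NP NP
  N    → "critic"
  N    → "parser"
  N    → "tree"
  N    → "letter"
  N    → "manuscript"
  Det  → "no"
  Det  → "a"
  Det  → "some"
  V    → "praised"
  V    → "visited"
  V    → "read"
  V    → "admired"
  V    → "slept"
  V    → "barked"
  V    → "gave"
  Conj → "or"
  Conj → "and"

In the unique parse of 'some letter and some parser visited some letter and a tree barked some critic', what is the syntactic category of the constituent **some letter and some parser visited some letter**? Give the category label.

S

[S [S [NP [NP [Det some] [N letter]] [Conj and] [NP [Det some] [N parser]]] [VP [V visited] [NP [Det some] [N letter]]]] [Conj and] [S [NP [Det a] [N tree]] [VP [V barked] [NP [Det some] [N critic]]]]]
The span 'some letter and some parser visited some letter' is the S node built by S → NP VP.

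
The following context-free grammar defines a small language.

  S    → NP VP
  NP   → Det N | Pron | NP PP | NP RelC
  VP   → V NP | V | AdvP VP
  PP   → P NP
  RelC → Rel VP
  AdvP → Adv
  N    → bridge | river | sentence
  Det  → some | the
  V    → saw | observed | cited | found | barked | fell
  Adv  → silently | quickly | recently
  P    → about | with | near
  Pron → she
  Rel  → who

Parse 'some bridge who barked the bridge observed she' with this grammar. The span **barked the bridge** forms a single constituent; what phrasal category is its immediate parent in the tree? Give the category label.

S
  NP
    NP
      Det: some
      N: bridge
    RelC
      Rel: who
      VP
        V: barked
        NP
          Det: the
          N: bridge
  VP
    V: observed
    NP
      Pron: she
The span 'barked the bridge' is the VP node built by VP → V NP.
Its mother is the RelC built by RelC → Rel VP.

RelC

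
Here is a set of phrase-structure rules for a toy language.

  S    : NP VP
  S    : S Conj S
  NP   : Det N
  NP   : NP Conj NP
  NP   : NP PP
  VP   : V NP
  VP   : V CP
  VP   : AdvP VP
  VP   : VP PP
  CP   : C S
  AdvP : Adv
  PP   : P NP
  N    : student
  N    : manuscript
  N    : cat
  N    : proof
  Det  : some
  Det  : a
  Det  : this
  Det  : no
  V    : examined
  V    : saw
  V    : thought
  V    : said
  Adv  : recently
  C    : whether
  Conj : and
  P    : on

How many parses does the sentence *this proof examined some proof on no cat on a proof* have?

5

Two of the 5 distinct bracketings:
[S [NP [Det this] [N proof]] [VP [V examined] [NP [NP [Det some] [N proof]] [PP [P on] [NP [NP [Det no] [N cat]] [PP [P on] [NP [Det a] [N proof]]]]]]]]
[S [NP [Det this] [N proof]] [VP [V examined] [NP [NP [NP [Det some] [N proof]] [PP [P on] [NP [Det no] [N cat]]]] [PP [P on] [NP [Det a] [N proof]]]]]]
The trees differ in how a recursive rule is bracketed over the same span.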